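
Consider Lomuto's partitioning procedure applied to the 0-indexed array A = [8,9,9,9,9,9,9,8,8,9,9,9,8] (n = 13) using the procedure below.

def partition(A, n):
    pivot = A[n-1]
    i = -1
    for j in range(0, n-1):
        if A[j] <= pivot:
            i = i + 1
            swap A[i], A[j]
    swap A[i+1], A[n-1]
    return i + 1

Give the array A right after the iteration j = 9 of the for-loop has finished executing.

pivot=8, i=-1
j=0: 8≤8, i=0, swap(0,0) ⇒ [8,9,9,9,9,9,9,8,8,9,9,9,8]
j=1: 9>8, skip
j=2: 9>8, skip
j=3: 9>8, skip
j=4: 9>8, skip
j=5: 9>8, skip
j=6: 9>8, skip
j=7: 8≤8, i=1, swap(1,7) ⇒ [8,8,9,9,9,9,9,9,8,9,9,9,8]
j=8: 8≤8, i=2, swap(2,8) ⇒ [8,8,8,9,9,9,9,9,9,9,9,9,8]
j=9: 9>8, skip
(after j=9) A = [8,8,8,9,9,9,9,9,9,9,9,9,8]

[8,8,8,9,9,9,9,9,9,9,9,9,8]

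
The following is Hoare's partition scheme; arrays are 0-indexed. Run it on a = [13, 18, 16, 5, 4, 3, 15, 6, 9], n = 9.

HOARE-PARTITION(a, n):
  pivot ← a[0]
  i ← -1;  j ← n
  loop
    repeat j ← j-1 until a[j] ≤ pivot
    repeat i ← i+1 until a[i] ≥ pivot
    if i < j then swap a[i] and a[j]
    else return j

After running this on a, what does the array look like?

[9, 6, 3, 5, 4, 16, 15, 18, 13]

pivot=13
j stops at 8 (9), i stops at 0 (13); swap ⇒ [9, 18, 16, 5, 4, 3, 15, 6, 13]
j stops at 7 (6), i stops at 1 (18); swap ⇒ [9, 6, 16, 5, 4, 3, 15, 18, 13]
j stops at 5 (3), i stops at 2 (16); swap ⇒ [9, 6, 3, 5, 4, 16, 15, 18, 13]
j stops at 4, i stops at 5; i≥j ⇒ return 4. a=[9, 6, 3, 5, 4, 16, 15, 18, 13]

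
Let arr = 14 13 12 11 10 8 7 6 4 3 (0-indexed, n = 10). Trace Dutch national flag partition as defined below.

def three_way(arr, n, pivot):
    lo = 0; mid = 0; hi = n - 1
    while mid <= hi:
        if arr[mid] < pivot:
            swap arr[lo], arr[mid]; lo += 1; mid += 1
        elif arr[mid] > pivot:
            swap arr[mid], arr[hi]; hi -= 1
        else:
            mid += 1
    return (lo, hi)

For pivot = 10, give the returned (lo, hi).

lo=0 mid=0 hi=9
14>10: swap(0,9), hi=8 ⇒ 3 13 12 11 10 8 7 6 4 14
3<10: swap(0,0), lo=1 mid=1 ⇒ 3 13 12 11 10 8 7 6 4 14
13>10: swap(1,8), hi=7 ⇒ 3 4 12 11 10 8 7 6 13 14
4<10: swap(1,1), lo=2 mid=2 ⇒ 3 4 12 11 10 8 7 6 13 14
12>10: swap(2,7), hi=6 ⇒ 3 4 6 11 10 8 7 12 13 14
6<10: swap(2,2), lo=3 mid=3 ⇒ 3 4 6 11 10 8 7 12 13 14
11>10: swap(3,6), hi=5 ⇒ 3 4 6 7 10 8 11 12 13 14
7<10: swap(3,3), lo=4 mid=4 ⇒ 3 4 6 7 10 8 11 12 13 14
10=10: mid=5
8<10: swap(4,5), lo=5 mid=6 ⇒ 3 4 6 7 8 10 11 12 13 14
done. lo=5 hi=5; arr=3 4 6 7 8 10 11 12 13 14

(5, 5)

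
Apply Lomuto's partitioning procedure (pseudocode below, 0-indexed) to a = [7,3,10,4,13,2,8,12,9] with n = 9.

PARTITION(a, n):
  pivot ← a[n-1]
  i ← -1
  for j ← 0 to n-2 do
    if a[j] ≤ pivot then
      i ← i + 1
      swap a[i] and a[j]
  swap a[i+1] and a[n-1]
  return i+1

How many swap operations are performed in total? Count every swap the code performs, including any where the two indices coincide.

pivot = a[8] = 9; i = -1
j=0: a[0]=7 ≤ 9 → i=0, swap a[0],a[0] (no change) → [7,3,10,4,13,2,8,12,9]
j=1: a[1]=3 ≤ 9 → i=1, swap a[1],a[1] (no change) → [7,3,10,4,13,2,8,12,9]
j=2: a[2]=10 > 9 → no swap
j=3: a[3]=4 ≤ 9 → i=2, swap a[2],a[3] → [7,3,4,10,13,2,8,12,9]
j=4: a[4]=13 > 9 → no swap
j=5: a[5]=2 ≤ 9 → i=3, swap a[3],a[5] → [7,3,4,2,13,10,8,12,9]
j=6: a[6]=8 ≤ 9 → i=4, swap a[4],a[6] → [7,3,4,2,8,10,13,12,9]
j=7: a[7]=12 > 9 → no swap
final swap a[5],a[8] → [7,3,4,2,8,9,13,12,10]; return 5

6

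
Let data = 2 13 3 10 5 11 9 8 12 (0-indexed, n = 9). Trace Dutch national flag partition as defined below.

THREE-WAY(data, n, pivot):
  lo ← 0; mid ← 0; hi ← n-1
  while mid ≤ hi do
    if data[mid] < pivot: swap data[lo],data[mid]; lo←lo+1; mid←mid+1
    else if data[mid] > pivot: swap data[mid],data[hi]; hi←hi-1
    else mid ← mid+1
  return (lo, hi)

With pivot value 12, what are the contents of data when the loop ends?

2 3 10 5 11 9 8 12 13

pivot = 12; lo=0, mid=0, hi=8
data[mid]=2<12: swap data[0],data[0]; lo=1,mid=1 → 2 13 3 10 5 11 9 8 12
data[mid]=13>12: swap data[1],data[8]; hi=7 → 2 12 3 10 5 11 9 8 13
data[mid]=12=12: mid=2
data[mid]=3<12: swap data[1],data[2]; lo=2,mid=3 → 2 3 12 10 5 11 9 8 13
data[mid]=10<12: swap data[2],data[3]; lo=3,mid=4 → 2 3 10 12 5 11 9 8 13
data[mid]=5<12: swap data[3],data[4]; lo=4,mid=5 → 2 3 10 5 12 11 9 8 13
data[mid]=11<12: swap data[4],data[5]; lo=5,mid=6 → 2 3 10 5 11 12 9 8 13
data[mid]=9<12: swap data[5],data[6]; lo=6,mid=7 → 2 3 10 5 11 9 12 8 13
data[mid]=8<12: swap data[6],data[7]; lo=7,mid=8 → 2 3 10 5 11 9 8 12 13
end: lo=7, hi=7; data = 2 3 10 5 11 9 8 12 13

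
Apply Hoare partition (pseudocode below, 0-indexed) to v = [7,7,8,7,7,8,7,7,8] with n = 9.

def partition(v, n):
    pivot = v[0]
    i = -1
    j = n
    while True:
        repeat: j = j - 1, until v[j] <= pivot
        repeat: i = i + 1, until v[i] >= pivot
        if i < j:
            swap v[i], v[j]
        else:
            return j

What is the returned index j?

3

pivot = v[0] = 7; i = -1, j = 9
j→7 (v[7]=7≤7), i→0 (v[0]=7≥7); i<j, swap → [7,7,8,7,7,8,7,7,8]
j→6 (v[6]=7≤7), i→1 (v[1]=7≥7); i<j, swap → [7,7,8,7,7,8,7,7,8]
j→4 (v[4]=7≤7), i→2 (v[2]=8≥7); i<j, swap → [7,7,7,7,8,8,7,7,8]
j→3, i→3; i≥j, return j=3. v = [7,7,7,7,8,8,7,7,8]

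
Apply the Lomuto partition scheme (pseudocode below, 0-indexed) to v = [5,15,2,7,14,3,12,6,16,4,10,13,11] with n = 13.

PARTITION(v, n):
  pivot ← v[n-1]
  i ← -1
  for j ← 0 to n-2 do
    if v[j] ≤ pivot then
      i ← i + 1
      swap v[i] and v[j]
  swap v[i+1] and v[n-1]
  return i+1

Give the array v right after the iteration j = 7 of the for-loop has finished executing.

pivot=11, i=-1
j=0: 5≤11, i=0, swap(0,0) ⇒ [5,15,2,7,14,3,12,6,16,4,10,13,11]
j=1: 15>11, skip
j=2: 2≤11, i=1, swap(1,2) ⇒ [5,2,15,7,14,3,12,6,16,4,10,13,11]
j=3: 7≤11, i=2, swap(2,3) ⇒ [5,2,7,15,14,3,12,6,16,4,10,13,11]
j=4: 14>11, skip
j=5: 3≤11, i=3, swap(3,5) ⇒ [5,2,7,3,14,15,12,6,16,4,10,13,11]
j=6: 12>11, skip
j=7: 6≤11, i=4, swap(4,7) ⇒ [5,2,7,3,6,15,12,14,16,4,10,13,11]
(after j=7) v = [5,2,7,3,6,15,12,14,16,4,10,13,11]

[5,2,7,3,6,15,12,14,16,4,10,13,11]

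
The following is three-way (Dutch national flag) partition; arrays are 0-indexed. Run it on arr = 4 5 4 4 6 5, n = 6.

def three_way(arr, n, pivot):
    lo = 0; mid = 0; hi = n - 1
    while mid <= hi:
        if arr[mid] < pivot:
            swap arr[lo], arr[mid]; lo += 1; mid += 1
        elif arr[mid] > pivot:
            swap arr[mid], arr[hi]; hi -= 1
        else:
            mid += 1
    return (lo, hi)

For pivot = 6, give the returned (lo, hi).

(5, 5)

pivot = 6; lo=0, mid=0, hi=5
arr[mid]=4<6: swap arr[0],arr[0]; lo=1,mid=1 → 4 5 4 4 6 5
arr[mid]=5<6: swap arr[1],arr[1]; lo=2,mid=2 → 4 5 4 4 6 5
arr[mid]=4<6: swap arr[2],arr[2]; lo=3,mid=3 → 4 5 4 4 6 5
arr[mid]=4<6: swap arr[3],arr[3]; lo=4,mid=4 → 4 5 4 4 6 5
arr[mid]=6=6: mid=5
arr[mid]=5<6: swap arr[4],arr[5]; lo=5,mid=6 → 4 5 4 4 5 6
end: lo=5, hi=5; arr = 4 5 4 4 5 6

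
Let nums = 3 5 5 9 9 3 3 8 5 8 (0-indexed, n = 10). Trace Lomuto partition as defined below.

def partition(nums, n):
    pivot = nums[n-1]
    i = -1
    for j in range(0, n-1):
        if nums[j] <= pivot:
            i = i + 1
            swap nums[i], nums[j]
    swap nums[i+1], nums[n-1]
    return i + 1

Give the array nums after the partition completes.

3 5 5 3 3 8 5 8 9 9

pivot = nums[9] = 8; i = -1
j=0: nums[0]=3 ≤ 8 → i=0, swap nums[0],nums[0] (no change) → 3 5 5 9 9 3 3 8 5 8
j=1: nums[1]=5 ≤ 8 → i=1, swap nums[1],nums[1] (no change) → 3 5 5 9 9 3 3 8 5 8
j=2: nums[2]=5 ≤ 8 → i=2, swap nums[2],nums[2] (no change) → 3 5 5 9 9 3 3 8 5 8
j=3: nums[3]=9 > 8 → no swap
j=4: nums[4]=9 > 8 → no swap
j=5: nums[5]=3 ≤ 8 → i=3, swap nums[3],nums[5] → 3 5 5 3 9 9 3 8 5 8
j=6: nums[6]=3 ≤ 8 → i=4, swap nums[4],nums[6] → 3 5 5 3 3 9 9 8 5 8
j=7: nums[7]=8 ≤ 8 → i=5, swap nums[5],nums[7] → 3 5 5 3 3 8 9 9 5 8
j=8: nums[8]=5 ≤ 8 → i=6, swap nums[6],nums[8] → 3 5 5 3 3 8 5 9 9 8
final swap nums[7],nums[9] → 3 5 5 3 3 8 5 8 9 9; return 7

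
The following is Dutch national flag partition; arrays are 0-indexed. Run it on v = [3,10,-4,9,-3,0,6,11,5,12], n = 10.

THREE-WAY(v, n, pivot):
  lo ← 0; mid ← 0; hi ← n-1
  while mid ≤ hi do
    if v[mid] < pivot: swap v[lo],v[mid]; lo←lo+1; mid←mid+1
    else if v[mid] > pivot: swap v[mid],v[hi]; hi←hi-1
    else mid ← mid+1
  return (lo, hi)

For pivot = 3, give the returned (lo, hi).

(3, 3)

lo=0 mid=0 hi=9
3=3: mid=1
10>3: swap(1,9), hi=8 ⇒ [3,12,-4,9,-3,0,6,11,5,10]
12>3: swap(1,8), hi=7 ⇒ [3,5,-4,9,-3,0,6,11,12,10]
5>3: swap(1,7), hi=6 ⇒ [3,11,-4,9,-3,0,6,5,12,10]
11>3: swap(1,6), hi=5 ⇒ [3,6,-4,9,-3,0,11,5,12,10]
6>3: swap(1,5), hi=4 ⇒ [3,0,-4,9,-3,6,11,5,12,10]
0<3: swap(0,1), lo=1 mid=2 ⇒ [0,3,-4,9,-3,6,11,5,12,10]
-4<3: swap(1,2), lo=2 mid=3 ⇒ [0,-4,3,9,-3,6,11,5,12,10]
9>3: swap(3,4), hi=3 ⇒ [0,-4,3,-3,9,6,11,5,12,10]
-3<3: swap(2,3), lo=3 mid=4 ⇒ [0,-4,-3,3,9,6,11,5,12,10]
done. lo=3 hi=3; v=[0,-4,-3,3,9,6,11,5,12,10]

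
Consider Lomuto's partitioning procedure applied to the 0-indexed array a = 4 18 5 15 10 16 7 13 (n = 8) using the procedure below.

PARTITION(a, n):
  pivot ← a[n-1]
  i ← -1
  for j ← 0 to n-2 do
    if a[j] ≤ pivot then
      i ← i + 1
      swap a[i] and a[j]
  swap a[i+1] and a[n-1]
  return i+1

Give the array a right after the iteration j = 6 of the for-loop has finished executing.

pivot = a[7] = 13; i = -1
j=0: a[0]=4 ≤ 13 → i=0, swap a[0],a[0] (no change) → 4 18 5 15 10 16 7 13
j=1: a[1]=18 > 13 → no swap
j=2: a[2]=5 ≤ 13 → i=1, swap a[1],a[2] → 4 5 18 15 10 16 7 13
j=3: a[3]=15 > 13 → no swap
j=4: a[4]=10 ≤ 13 → i=2, swap a[2],a[4] → 4 5 10 15 18 16 7 13
j=5: a[5]=16 > 13 → no swap
j=6: a[6]=7 ≤ 13 → i=3, swap a[3],a[6] → 4 5 10 7 18 16 15 13
(after j=6) a = 4 5 10 7 18 16 15 13

4 5 10 7 18 16 15 13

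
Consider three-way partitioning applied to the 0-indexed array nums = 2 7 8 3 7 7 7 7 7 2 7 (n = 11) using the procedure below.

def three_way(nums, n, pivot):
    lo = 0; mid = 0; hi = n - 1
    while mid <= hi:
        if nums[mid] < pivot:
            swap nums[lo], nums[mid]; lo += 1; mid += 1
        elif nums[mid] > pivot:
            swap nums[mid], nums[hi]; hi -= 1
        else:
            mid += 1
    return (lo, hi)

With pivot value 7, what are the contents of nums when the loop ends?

2 3 2 7 7 7 7 7 7 7 8

pivot = 7; lo=0, mid=0, hi=10
nums[mid]=2<7: swap nums[0],nums[0]; lo=1,mid=1 → 2 7 8 3 7 7 7 7 7 2 7
nums[mid]=7=7: mid=2
nums[mid]=8>7: swap nums[2],nums[10]; hi=9 → 2 7 7 3 7 7 7 7 7 2 8
nums[mid]=7=7: mid=3
nums[mid]=3<7: swap nums[1],nums[3]; lo=2,mid=4 → 2 3 7 7 7 7 7 7 7 2 8
nums[mid]=7=7: mid=5
nums[mid]=7=7: mid=6
nums[mid]=7=7: mid=7
nums[mid]=7=7: mid=8
nums[mid]=7=7: mid=9
nums[mid]=2<7: swap nums[2],nums[9]; lo=3,mid=10 → 2 3 2 7 7 7 7 7 7 7 8
end: lo=3, hi=9; nums = 2 3 2 7 7 7 7 7 7 7 8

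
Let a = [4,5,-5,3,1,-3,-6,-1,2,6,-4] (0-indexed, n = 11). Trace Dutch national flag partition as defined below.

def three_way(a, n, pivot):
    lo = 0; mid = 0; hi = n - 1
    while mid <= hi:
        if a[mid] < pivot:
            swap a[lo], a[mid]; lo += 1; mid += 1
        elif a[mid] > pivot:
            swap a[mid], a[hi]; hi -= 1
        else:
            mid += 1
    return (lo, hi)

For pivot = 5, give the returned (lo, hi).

(9, 9)

pivot = 5; lo=0, mid=0, hi=10
a[mid]=4<5: swap a[0],a[0]; lo=1,mid=1 → [4,5,-5,3,1,-3,-6,-1,2,6,-4]
a[mid]=5=5: mid=2
a[mid]=-5<5: swap a[1],a[2]; lo=2,mid=3 → [4,-5,5,3,1,-3,-6,-1,2,6,-4]
a[mid]=3<5: swap a[2],a[3]; lo=3,mid=4 → [4,-5,3,5,1,-3,-6,-1,2,6,-4]
a[mid]=1<5: swap a[3],a[4]; lo=4,mid=5 → [4,-5,3,1,5,-3,-6,-1,2,6,-4]
a[mid]=-3<5: swap a[4],a[5]; lo=5,mid=6 → [4,-5,3,1,-3,5,-6,-1,2,6,-4]
a[mid]=-6<5: swap a[5],a[6]; lo=6,mid=7 → [4,-5,3,1,-3,-6,5,-1,2,6,-4]
a[mid]=-1<5: swap a[6],a[7]; lo=7,mid=8 → [4,-5,3,1,-3,-6,-1,5,2,6,-4]
a[mid]=2<5: swap a[7],a[8]; lo=8,mid=9 → [4,-5,3,1,-3,-6,-1,2,5,6,-4]
a[mid]=6>5: swap a[9],a[10]; hi=9 → [4,-5,3,1,-3,-6,-1,2,5,-4,6]
a[mid]=-4<5: swap a[8],a[9]; lo=9,mid=10 → [4,-5,3,1,-3,-6,-1,2,-4,5,6]
end: lo=9, hi=9; a = [4,-5,3,1,-3,-6,-1,2,-4,5,6]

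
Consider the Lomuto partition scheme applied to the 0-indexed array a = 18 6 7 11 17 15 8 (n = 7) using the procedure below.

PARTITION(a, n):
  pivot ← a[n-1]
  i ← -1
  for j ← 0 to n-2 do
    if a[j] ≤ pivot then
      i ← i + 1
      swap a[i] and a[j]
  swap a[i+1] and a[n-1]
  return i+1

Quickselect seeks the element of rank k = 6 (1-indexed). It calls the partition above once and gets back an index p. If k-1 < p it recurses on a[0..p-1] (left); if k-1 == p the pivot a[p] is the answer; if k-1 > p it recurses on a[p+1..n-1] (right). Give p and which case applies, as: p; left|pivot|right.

pivot=8, i=-1
j=0: 18>8, skip
j=1: 6≤8, i=0, swap(0,1) ⇒ 6 18 7 11 17 15 8
j=2: 7≤8, i=1, swap(1,2) ⇒ 6 7 18 11 17 15 8
j=3: 11>8, skip
j=4: 17>8, skip
j=5: 15>8, skip
swap(2,6) ⇒ 6 7 8 11 17 15 18; return 2
p = 2; k-1 = 5 > 2 ⇒ right

2; right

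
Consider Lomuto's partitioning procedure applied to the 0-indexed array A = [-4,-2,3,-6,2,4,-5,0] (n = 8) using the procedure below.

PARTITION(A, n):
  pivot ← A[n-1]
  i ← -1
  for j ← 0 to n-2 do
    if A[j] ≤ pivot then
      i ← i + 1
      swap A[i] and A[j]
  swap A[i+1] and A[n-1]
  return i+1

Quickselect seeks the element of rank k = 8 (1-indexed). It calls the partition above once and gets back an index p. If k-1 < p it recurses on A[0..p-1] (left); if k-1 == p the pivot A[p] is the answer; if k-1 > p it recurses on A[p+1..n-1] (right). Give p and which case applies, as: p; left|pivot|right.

pivot = A[7] = 0; i = -1
j=0: A[0]=-4 ≤ 0 → i=0, swap A[0],A[0] (no change) → [-4,-2,3,-6,2,4,-5,0]
j=1: A[1]=-2 ≤ 0 → i=1, swap A[1],A[1] (no change) → [-4,-2,3,-6,2,4,-5,0]
j=2: A[2]=3 > 0 → no swap
j=3: A[3]=-6 ≤ 0 → i=2, swap A[2],A[3] → [-4,-2,-6,3,2,4,-5,0]
j=4: A[4]=2 > 0 → no swap
j=5: A[5]=4 > 0 → no swap
j=6: A[6]=-5 ≤ 0 → i=3, swap A[3],A[6] → [-4,-2,-6,-5,2,4,3,0]
final swap A[4],A[7] → [-4,-2,-6,-5,0,4,3,2]; return 4
p = 4; k-1 = 7 > 4 ⇒ right

4; right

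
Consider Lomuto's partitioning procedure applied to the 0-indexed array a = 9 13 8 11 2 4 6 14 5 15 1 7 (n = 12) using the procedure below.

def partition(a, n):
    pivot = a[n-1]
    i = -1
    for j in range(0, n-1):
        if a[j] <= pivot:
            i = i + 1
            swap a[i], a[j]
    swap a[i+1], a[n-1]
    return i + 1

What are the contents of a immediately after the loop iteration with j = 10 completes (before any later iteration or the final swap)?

pivot = a[11] = 7; i = -1
j=0: a[0]=9 > 7 → no swap
j=1: a[1]=13 > 7 → no swap
j=2: a[2]=8 > 7 → no swap
j=3: a[3]=11 > 7 → no swap
j=4: a[4]=2 ≤ 7 → i=0, swap a[0],a[4] → 2 13 8 11 9 4 6 14 5 15 1 7
j=5: a[5]=4 ≤ 7 → i=1, swap a[1],a[5] → 2 4 8 11 9 13 6 14 5 15 1 7
j=6: a[6]=6 ≤ 7 → i=2, swap a[2],a[6] → 2 4 6 11 9 13 8 14 5 15 1 7
j=7: a[7]=14 > 7 → no swap
j=8: a[8]=5 ≤ 7 → i=3, swap a[3],a[8] → 2 4 6 5 9 13 8 14 11 15 1 7
j=9: a[9]=15 > 7 → no swap
j=10: a[10]=1 ≤ 7 → i=4, swap a[4],a[10] → 2 4 6 5 1 13 8 14 11 15 9 7
(after j=10) a = 2 4 6 5 1 13 8 14 11 15 9 7

2 4 6 5 1 13 8 14 11 15 9 7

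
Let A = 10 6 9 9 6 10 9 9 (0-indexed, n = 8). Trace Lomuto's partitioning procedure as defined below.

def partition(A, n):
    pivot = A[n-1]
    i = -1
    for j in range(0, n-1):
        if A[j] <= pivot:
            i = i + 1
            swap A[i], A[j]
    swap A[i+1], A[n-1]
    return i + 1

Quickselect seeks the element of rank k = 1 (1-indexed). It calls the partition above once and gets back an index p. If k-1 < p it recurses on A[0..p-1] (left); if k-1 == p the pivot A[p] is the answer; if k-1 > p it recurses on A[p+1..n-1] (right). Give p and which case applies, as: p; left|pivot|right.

5; left

pivot = A[7] = 9; i = -1
j=0: A[0]=10 > 9 → no swap
j=1: A[1]=6 ≤ 9 → i=0, swap A[0],A[1] → 6 10 9 9 6 10 9 9
j=2: A[2]=9 ≤ 9 → i=1, swap A[1],A[2] → 6 9 10 9 6 10 9 9
j=3: A[3]=9 ≤ 9 → i=2, swap A[2],A[3] → 6 9 9 10 6 10 9 9
j=4: A[4]=6 ≤ 9 → i=3, swap A[3],A[4] → 6 9 9 6 10 10 9 9
j=5: A[5]=10 > 9 → no swap
j=6: A[6]=9 ≤ 9 → i=4, swap A[4],A[6] → 6 9 9 6 9 10 10 9
final swap A[5],A[7] → 6 9 9 6 9 9 10 10; return 5
p = 5; k-1 = 0 < 5 ⇒ left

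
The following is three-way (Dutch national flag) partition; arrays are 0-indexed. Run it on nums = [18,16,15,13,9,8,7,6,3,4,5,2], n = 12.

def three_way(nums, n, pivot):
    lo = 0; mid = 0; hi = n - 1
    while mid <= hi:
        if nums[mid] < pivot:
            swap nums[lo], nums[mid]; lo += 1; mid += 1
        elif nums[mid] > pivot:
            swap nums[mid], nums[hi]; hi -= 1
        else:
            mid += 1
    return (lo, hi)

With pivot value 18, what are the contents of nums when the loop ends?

[16,15,13,9,8,7,6,3,4,5,2,18]

lo=0 mid=0 hi=11
18=18: mid=1
16<18: swap(0,1), lo=1 mid=2 ⇒ [16,18,15,13,9,8,7,6,3,4,5,2]
15<18: swap(1,2), lo=2 mid=3 ⇒ [16,15,18,13,9,8,7,6,3,4,5,2]
13<18: swap(2,3), lo=3 mid=4 ⇒ [16,15,13,18,9,8,7,6,3,4,5,2]
9<18: swap(3,4), lo=4 mid=5 ⇒ [16,15,13,9,18,8,7,6,3,4,5,2]
8<18: swap(4,5), lo=5 mid=6 ⇒ [16,15,13,9,8,18,7,6,3,4,5,2]
7<18: swap(5,6), lo=6 mid=7 ⇒ [16,15,13,9,8,7,18,6,3,4,5,2]
6<18: swap(6,7), lo=7 mid=8 ⇒ [16,15,13,9,8,7,6,18,3,4,5,2]
3<18: swap(7,8), lo=8 mid=9 ⇒ [16,15,13,9,8,7,6,3,18,4,5,2]
4<18: swap(8,9), lo=9 mid=10 ⇒ [16,15,13,9,8,7,6,3,4,18,5,2]
5<18: swap(9,10), lo=10 mid=11 ⇒ [16,15,13,9,8,7,6,3,4,5,18,2]
2<18: swap(10,11), lo=11 mid=12 ⇒ [16,15,13,9,8,7,6,3,4,5,2,18]
done. lo=11 hi=11; nums=[16,15,13,9,8,7,6,3,4,5,2,18]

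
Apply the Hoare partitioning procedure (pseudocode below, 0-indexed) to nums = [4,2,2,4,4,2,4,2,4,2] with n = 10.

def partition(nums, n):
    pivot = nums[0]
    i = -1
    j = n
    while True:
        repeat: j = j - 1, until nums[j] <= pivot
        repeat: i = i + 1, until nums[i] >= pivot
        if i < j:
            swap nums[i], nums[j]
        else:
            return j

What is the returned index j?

pivot=4
j stops at 9 (2), i stops at 0 (4); swap ⇒ [2,2,2,4,4,2,4,2,4,4]
j stops at 8 (4), i stops at 3 (4); swap ⇒ [2,2,2,4,4,2,4,2,4,4]
j stops at 7 (2), i stops at 4 (4); swap ⇒ [2,2,2,4,2,2,4,4,4,4]
j stops at 6, i stops at 6; i≥j ⇒ return 6. nums=[2,2,2,4,2,2,4,4,4,4]

6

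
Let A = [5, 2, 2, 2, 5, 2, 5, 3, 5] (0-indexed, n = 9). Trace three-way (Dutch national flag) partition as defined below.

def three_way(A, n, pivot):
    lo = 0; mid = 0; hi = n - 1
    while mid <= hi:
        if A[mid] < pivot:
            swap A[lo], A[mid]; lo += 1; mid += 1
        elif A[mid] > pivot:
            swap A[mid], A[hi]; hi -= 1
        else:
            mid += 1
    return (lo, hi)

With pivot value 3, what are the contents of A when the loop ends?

[2, 2, 2, 2, 3, 5, 5, 5, 5]

lo=0 mid=0 hi=8
5>3: swap(0,8), hi=7 ⇒ [5, 2, 2, 2, 5, 2, 5, 3, 5]
5>3: swap(0,7), hi=6 ⇒ [3, 2, 2, 2, 5, 2, 5, 5, 5]
3=3: mid=1
2<3: swap(0,1), lo=1 mid=2 ⇒ [2, 3, 2, 2, 5, 2, 5, 5, 5]
2<3: swap(1,2), lo=2 mid=3 ⇒ [2, 2, 3, 2, 5, 2, 5, 5, 5]
2<3: swap(2,3), lo=3 mid=4 ⇒ [2, 2, 2, 3, 5, 2, 5, 5, 5]
5>3: swap(4,6), hi=5 ⇒ [2, 2, 2, 3, 5, 2, 5, 5, 5]
5>3: swap(4,5), hi=4 ⇒ [2, 2, 2, 3, 2, 5, 5, 5, 5]
2<3: swap(3,4), lo=4 mid=5 ⇒ [2, 2, 2, 2, 3, 5, 5, 5, 5]
done. lo=4 hi=4; A=[2, 2, 2, 2, 3, 5, 5, 5, 5]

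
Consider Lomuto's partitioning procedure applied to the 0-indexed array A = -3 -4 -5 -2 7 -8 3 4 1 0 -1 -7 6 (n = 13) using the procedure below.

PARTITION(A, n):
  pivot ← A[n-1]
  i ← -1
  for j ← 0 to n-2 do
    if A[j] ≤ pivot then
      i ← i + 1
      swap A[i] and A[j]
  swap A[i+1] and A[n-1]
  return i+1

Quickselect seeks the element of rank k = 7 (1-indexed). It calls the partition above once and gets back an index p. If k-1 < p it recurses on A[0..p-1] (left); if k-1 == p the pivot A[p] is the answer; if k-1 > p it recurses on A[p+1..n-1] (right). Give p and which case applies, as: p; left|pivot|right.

pivot = A[12] = 6; i = -1
j=0: A[0]=-3 ≤ 6 → i=0, swap A[0],A[0] (no change) → -3 -4 -5 -2 7 -8 3 4 1 0 -1 -7 6
j=1: A[1]=-4 ≤ 6 → i=1, swap A[1],A[1] (no change) → -3 -4 -5 -2 7 -8 3 4 1 0 -1 -7 6
j=2: A[2]=-5 ≤ 6 → i=2, swap A[2],A[2] (no change) → -3 -4 -5 -2 7 -8 3 4 1 0 -1 -7 6
j=3: A[3]=-2 ≤ 6 → i=3, swap A[3],A[3] (no change) → -3 -4 -5 -2 7 -8 3 4 1 0 -1 -7 6
j=4: A[4]=7 > 6 → no swap
j=5: A[5]=-8 ≤ 6 → i=4, swap A[4],A[5] → -3 -4 -5 -2 -8 7 3 4 1 0 -1 -7 6
j=6: A[6]=3 ≤ 6 → i=5, swap A[5],A[6] → -3 -4 -5 -2 -8 3 7 4 1 0 -1 -7 6
j=7: A[7]=4 ≤ 6 → i=6, swap A[6],A[7] → -3 -4 -5 -2 -8 3 4 7 1 0 -1 -7 6
j=8: A[8]=1 ≤ 6 → i=7, swap A[7],A[8] → -3 -4 -5 -2 -8 3 4 1 7 0 -1 -7 6
j=9: A[9]=0 ≤ 6 → i=8, swap A[8],A[9] → -3 -4 -5 -2 -8 3 4 1 0 7 -1 -7 6
j=10: A[10]=-1 ≤ 6 → i=9, swap A[9],A[10] → -3 -4 -5 -2 -8 3 4 1 0 -1 7 -7 6
j=11: A[11]=-7 ≤ 6 → i=10, swap A[10],A[11] → -3 -4 -5 -2 -8 3 4 1 0 -1 -7 7 6
final swap A[11],A[12] → -3 -4 -5 -2 -8 3 4 1 0 -1 -7 6 7; return 11
p = 11; k-1 = 6 < 11 ⇒ left

11; left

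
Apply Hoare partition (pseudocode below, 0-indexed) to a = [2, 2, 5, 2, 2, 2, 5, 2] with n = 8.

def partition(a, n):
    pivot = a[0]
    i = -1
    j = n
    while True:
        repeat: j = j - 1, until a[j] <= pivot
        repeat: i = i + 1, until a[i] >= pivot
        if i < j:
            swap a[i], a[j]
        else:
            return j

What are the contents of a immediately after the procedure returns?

pivot=2
j stops at 7 (2), i stops at 0 (2); swap ⇒ [2, 2, 5, 2, 2, 2, 5, 2]
j stops at 5 (2), i stops at 1 (2); swap ⇒ [2, 2, 5, 2, 2, 2, 5, 2]
j stops at 4 (2), i stops at 2 (5); swap ⇒ [2, 2, 2, 2, 5, 2, 5, 2]
j stops at 3, i stops at 3; i≥j ⇒ return 3. a=[2, 2, 2, 2, 5, 2, 5, 2]

[2, 2, 2, 2, 5, 2, 5, 2]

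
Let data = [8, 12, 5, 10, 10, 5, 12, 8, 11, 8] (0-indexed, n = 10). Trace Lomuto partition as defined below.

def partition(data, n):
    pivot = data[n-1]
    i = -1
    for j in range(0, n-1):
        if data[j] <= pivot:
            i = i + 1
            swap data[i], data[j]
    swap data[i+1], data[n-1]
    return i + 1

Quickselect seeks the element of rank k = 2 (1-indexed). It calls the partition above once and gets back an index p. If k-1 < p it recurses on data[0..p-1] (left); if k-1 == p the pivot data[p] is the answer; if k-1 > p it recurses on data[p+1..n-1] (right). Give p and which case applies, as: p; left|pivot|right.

pivot = data[9] = 8; i = -1
j=0: data[0]=8 ≤ 8 → i=0, swap data[0],data[0] (no change) → [8, 12, 5, 10, 10, 5, 12, 8, 11, 8]
j=1: data[1]=12 > 8 → no swap
j=2: data[2]=5 ≤ 8 → i=1, swap data[1],data[2] → [8, 5, 12, 10, 10, 5, 12, 8, 11, 8]
j=3: data[3]=10 > 8 → no swap
j=4: data[4]=10 > 8 → no swap
j=5: data[5]=5 ≤ 8 → i=2, swap data[2],data[5] → [8, 5, 5, 10, 10, 12, 12, 8, 11, 8]
j=6: data[6]=12 > 8 → no swap
j=7: data[7]=8 ≤ 8 → i=3, swap data[3],data[7] → [8, 5, 5, 8, 10, 12, 12, 10, 11, 8]
j=8: data[8]=11 > 8 → no swap
final swap data[4],data[9] → [8, 5, 5, 8, 8, 12, 12, 10, 11, 10]; return 4
p = 4; k-1 = 1 < 4 ⇒ left

4; left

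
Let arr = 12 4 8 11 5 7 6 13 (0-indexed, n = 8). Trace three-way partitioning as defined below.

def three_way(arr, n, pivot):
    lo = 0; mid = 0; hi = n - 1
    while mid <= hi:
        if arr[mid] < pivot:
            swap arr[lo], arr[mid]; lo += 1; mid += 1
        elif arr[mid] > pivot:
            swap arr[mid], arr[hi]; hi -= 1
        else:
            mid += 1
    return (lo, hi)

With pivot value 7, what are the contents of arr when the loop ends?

pivot = 7; lo=0, mid=0, hi=7
arr[mid]=12>7: swap arr[0],arr[7]; hi=6 → 13 4 8 11 5 7 6 12
arr[mid]=13>7: swap arr[0],arr[6]; hi=5 → 6 4 8 11 5 7 13 12
arr[mid]=6<7: swap arr[0],arr[0]; lo=1,mid=1 → 6 4 8 11 5 7 13 12
arr[mid]=4<7: swap arr[1],arr[1]; lo=2,mid=2 → 6 4 8 11 5 7 13 12
arr[mid]=8>7: swap arr[2],arr[5]; hi=4 → 6 4 7 11 5 8 13 12
arr[mid]=7=7: mid=3
arr[mid]=11>7: swap arr[3],arr[4]; hi=3 → 6 4 7 5 11 8 13 12
arr[mid]=5<7: swap arr[2],arr[3]; lo=3,mid=4 → 6 4 5 7 11 8 13 12
end: lo=3, hi=3; arr = 6 4 5 7 11 8 13 12

6 4 5 7 11 8 13 12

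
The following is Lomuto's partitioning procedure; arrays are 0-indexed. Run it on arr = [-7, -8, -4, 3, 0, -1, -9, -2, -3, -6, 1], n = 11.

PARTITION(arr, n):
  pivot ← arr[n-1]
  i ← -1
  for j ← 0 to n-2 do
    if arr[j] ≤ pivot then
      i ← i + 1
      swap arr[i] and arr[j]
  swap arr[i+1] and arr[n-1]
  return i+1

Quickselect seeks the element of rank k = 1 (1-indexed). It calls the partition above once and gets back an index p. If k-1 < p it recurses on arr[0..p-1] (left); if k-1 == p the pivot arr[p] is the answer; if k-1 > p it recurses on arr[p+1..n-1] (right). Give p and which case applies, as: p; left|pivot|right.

pivot=1, i=-1
j=0: -7≤1, i=0, swap(0,0) ⇒ [-7, -8, -4, 3, 0, -1, -9, -2, -3, -6, 1]
j=1: -8≤1, i=1, swap(1,1) ⇒ [-7, -8, -4, 3, 0, -1, -9, -2, -3, -6, 1]
j=2: -4≤1, i=2, swap(2,2) ⇒ [-7, -8, -4, 3, 0, -1, -9, -2, -3, -6, 1]
j=3: 3>1, skip
j=4: 0≤1, i=3, swap(3,4) ⇒ [-7, -8, -4, 0, 3, -1, -9, -2, -3, -6, 1]
j=5: -1≤1, i=4, swap(4,5) ⇒ [-7, -8, -4, 0, -1, 3, -9, -2, -3, -6, 1]
j=6: -9≤1, i=5, swap(5,6) ⇒ [-7, -8, -4, 0, -1, -9, 3, -2, -3, -6, 1]
j=7: -2≤1, i=6, swap(6,7) ⇒ [-7, -8, -4, 0, -1, -9, -2, 3, -3, -6, 1]
j=8: -3≤1, i=7, swap(7,8) ⇒ [-7, -8, -4, 0, -1, -9, -2, -3, 3, -6, 1]
j=9: -6≤1, i=8, swap(8,9) ⇒ [-7, -8, -4, 0, -1, -9, -2, -3, -6, 3, 1]
swap(9,10) ⇒ [-7, -8, -4, 0, -1, -9, -2, -3, -6, 1, 3]; return 9
p = 9; k-1 = 0 < 9 ⇒ left

9; left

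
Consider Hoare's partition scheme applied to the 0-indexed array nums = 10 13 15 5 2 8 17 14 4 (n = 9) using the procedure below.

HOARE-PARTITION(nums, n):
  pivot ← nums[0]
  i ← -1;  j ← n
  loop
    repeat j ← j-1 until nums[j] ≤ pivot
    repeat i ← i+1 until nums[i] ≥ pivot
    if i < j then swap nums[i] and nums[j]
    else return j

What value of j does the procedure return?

pivot = nums[0] = 10; i = -1, j = 9
j→8 (nums[8]=4≤10), i→0 (nums[0]=10≥10); i<j, swap → 4 13 15 5 2 8 17 14 10
j→5 (nums[5]=8≤10), i→1 (nums[1]=13≥10); i<j, swap → 4 8 15 5 2 13 17 14 10
j→4 (nums[4]=2≤10), i→2 (nums[2]=15≥10); i<j, swap → 4 8 2 5 15 13 17 14 10
j→3, i→4; i≥j, return j=3. nums = 4 8 2 5 15 13 17 14 10

3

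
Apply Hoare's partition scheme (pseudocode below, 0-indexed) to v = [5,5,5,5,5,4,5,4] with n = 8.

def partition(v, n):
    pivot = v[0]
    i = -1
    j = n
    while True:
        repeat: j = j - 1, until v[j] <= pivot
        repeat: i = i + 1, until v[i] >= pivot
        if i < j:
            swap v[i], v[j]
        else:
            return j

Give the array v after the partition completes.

pivot=5
j stops at 7 (4), i stops at 0 (5); swap ⇒ [4,5,5,5,5,4,5,5]
j stops at 6 (5), i stops at 1 (5); swap ⇒ [4,5,5,5,5,4,5,5]
j stops at 5 (4), i stops at 2 (5); swap ⇒ [4,5,4,5,5,5,5,5]
j stops at 4 (5), i stops at 3 (5); swap ⇒ [4,5,4,5,5,5,5,5]
j stops at 3, i stops at 4; i≥j ⇒ return 3. v=[4,5,4,5,5,5,5,5]

[4,5,4,5,5,5,5,5]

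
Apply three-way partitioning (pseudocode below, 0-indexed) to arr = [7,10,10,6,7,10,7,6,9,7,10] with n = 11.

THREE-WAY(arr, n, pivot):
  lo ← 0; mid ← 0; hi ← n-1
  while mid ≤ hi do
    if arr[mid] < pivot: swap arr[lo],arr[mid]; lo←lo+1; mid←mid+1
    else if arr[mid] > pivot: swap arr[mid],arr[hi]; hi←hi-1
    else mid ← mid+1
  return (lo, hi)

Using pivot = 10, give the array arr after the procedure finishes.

pivot = 10; lo=0, mid=0, hi=10
arr[mid]=7<10: swap arr[0],arr[0]; lo=1,mid=1 → [7,10,10,6,7,10,7,6,9,7,10]
arr[mid]=10=10: mid=2
arr[mid]=10=10: mid=3
arr[mid]=6<10: swap arr[1],arr[3]; lo=2,mid=4 → [7,6,10,10,7,10,7,6,9,7,10]
arr[mid]=7<10: swap arr[2],arr[4]; lo=3,mid=5 → [7,6,7,10,10,10,7,6,9,7,10]
arr[mid]=10=10: mid=6
arr[mid]=7<10: swap arr[3],arr[6]; lo=4,mid=7 → [7,6,7,7,10,10,10,6,9,7,10]
arr[mid]=6<10: swap arr[4],arr[7]; lo=5,mid=8 → [7,6,7,7,6,10,10,10,9,7,10]
arr[mid]=9<10: swap arr[5],arr[8]; lo=6,mid=9 → [7,6,7,7,6,9,10,10,10,7,10]
arr[mid]=7<10: swap arr[6],arr[9]; lo=7,mid=10 → [7,6,7,7,6,9,7,10,10,10,10]
arr[mid]=10=10: mid=11
end: lo=7, hi=10; arr = [7,6,7,7,6,9,7,10,10,10,10]

[7,6,7,7,6,9,7,10,10,10,10]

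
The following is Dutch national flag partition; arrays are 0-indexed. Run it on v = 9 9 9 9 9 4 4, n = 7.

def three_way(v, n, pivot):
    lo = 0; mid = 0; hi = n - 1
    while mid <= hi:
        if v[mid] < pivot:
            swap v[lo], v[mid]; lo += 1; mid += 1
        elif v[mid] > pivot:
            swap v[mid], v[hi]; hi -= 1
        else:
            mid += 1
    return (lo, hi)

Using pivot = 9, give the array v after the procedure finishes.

lo=0 mid=0 hi=6
9=9: mid=1
9=9: mid=2
9=9: mid=3
9=9: mid=4
9=9: mid=5
4<9: swap(0,5), lo=1 mid=6 ⇒ 4 9 9 9 9 9 4
4<9: swap(1,6), lo=2 mid=7 ⇒ 4 4 9 9 9 9 9
done. lo=2 hi=6; v=4 4 9 9 9 9 9

4 4 9 9 9 9 9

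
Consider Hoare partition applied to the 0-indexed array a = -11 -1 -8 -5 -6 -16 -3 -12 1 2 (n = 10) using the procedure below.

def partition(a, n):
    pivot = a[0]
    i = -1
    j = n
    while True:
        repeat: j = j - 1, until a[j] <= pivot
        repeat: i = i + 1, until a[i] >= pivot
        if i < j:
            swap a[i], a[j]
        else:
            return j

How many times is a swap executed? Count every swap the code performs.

pivot=-11
j stops at 7 (-12), i stops at 0 (-11); swap ⇒ -12 -1 -8 -5 -6 -16 -3 -11 1 2
j stops at 5 (-16), i stops at 1 (-1); swap ⇒ -12 -16 -8 -5 -6 -1 -3 -11 1 2
j stops at 1, i stops at 2; i≥j ⇒ return 1. a=-12 -16 -8 -5 -6 -1 -3 -11 1 2

2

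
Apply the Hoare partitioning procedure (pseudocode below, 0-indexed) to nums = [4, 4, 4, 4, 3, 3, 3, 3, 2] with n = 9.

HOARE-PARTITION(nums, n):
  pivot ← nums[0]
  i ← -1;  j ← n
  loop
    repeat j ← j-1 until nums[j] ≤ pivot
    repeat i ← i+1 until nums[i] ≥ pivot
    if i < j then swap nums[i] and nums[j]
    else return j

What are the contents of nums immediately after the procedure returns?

[2, 3, 3, 3, 3, 4, 4, 4, 4]

pivot=4
j stops at 8 (2), i stops at 0 (4); swap ⇒ [2, 4, 4, 4, 3, 3, 3, 3, 4]
j stops at 7 (3), i stops at 1 (4); swap ⇒ [2, 3, 4, 4, 3, 3, 3, 4, 4]
j stops at 6 (3), i stops at 2 (4); swap ⇒ [2, 3, 3, 4, 3, 3, 4, 4, 4]
j stops at 5 (3), i stops at 3 (4); swap ⇒ [2, 3, 3, 3, 3, 4, 4, 4, 4]
j stops at 4, i stops at 5; i≥j ⇒ return 4. nums=[2, 3, 3, 3, 3, 4, 4, 4, 4]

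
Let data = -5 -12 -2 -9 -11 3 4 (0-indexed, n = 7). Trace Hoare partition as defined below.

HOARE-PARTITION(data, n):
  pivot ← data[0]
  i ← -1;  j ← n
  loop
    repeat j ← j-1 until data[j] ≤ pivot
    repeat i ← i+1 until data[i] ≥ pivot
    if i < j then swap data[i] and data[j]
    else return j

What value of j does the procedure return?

pivot=-5
j stops at 4 (-11), i stops at 0 (-5); swap ⇒ -11 -12 -2 -9 -5 3 4
j stops at 3 (-9), i stops at 2 (-2); swap ⇒ -11 -12 -9 -2 -5 3 4
j stops at 2, i stops at 3; i≥j ⇒ return 2. data=-11 -12 -9 -2 -5 3 4

2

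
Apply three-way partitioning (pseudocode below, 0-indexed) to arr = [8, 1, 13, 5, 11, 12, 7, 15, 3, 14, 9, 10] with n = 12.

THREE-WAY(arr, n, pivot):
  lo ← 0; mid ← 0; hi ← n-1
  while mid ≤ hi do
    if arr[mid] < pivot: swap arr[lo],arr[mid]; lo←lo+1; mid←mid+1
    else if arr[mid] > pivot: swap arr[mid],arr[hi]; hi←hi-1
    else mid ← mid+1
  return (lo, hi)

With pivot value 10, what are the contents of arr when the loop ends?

[8, 1, 5, 9, 3, 7, 10, 15, 14, 12, 11, 13]

pivot = 10; lo=0, mid=0, hi=11
arr[mid]=8<10: swap arr[0],arr[0]; lo=1,mid=1 → [8, 1, 13, 5, 11, 12, 7, 15, 3, 14, 9, 10]
arr[mid]=1<10: swap arr[1],arr[1]; lo=2,mid=2 → [8, 1, 13, 5, 11, 12, 7, 15, 3, 14, 9, 10]
arr[mid]=13>10: swap arr[2],arr[11]; hi=10 → [8, 1, 10, 5, 11, 12, 7, 15, 3, 14, 9, 13]
arr[mid]=10=10: mid=3
arr[mid]=5<10: swap arr[2],arr[3]; lo=3,mid=4 → [8, 1, 5, 10, 11, 12, 7, 15, 3, 14, 9, 13]
arr[mid]=11>10: swap arr[4],arr[10]; hi=9 → [8, 1, 5, 10, 9, 12, 7, 15, 3, 14, 11, 13]
arr[mid]=9<10: swap arr[3],arr[4]; lo=4,mid=5 → [8, 1, 5, 9, 10, 12, 7, 15, 3, 14, 11, 13]
arr[mid]=12>10: swap arr[5],arr[9]; hi=8 → [8, 1, 5, 9, 10, 14, 7, 15, 3, 12, 11, 13]
arr[mid]=14>10: swap arr[5],arr[8]; hi=7 → [8, 1, 5, 9, 10, 3, 7, 15, 14, 12, 11, 13]
arr[mid]=3<10: swap arr[4],arr[5]; lo=5,mid=6 → [8, 1, 5, 9, 3, 10, 7, 15, 14, 12, 11, 13]
arr[mid]=7<10: swap arr[5],arr[6]; lo=6,mid=7 → [8, 1, 5, 9, 3, 7, 10, 15, 14, 12, 11, 13]
arr[mid]=15>10: swap arr[7],arr[7]; hi=6 → [8, 1, 5, 9, 3, 7, 10, 15, 14, 12, 11, 13]
end: lo=6, hi=6; arr = [8, 1, 5, 9, 3, 7, 10, 15, 14, 12, 11, 13]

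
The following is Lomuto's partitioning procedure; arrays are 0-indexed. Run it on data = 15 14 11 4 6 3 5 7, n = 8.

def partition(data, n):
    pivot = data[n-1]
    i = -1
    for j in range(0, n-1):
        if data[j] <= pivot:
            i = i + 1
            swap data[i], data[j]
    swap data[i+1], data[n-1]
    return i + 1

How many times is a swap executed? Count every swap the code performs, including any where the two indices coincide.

pivot = data[7] = 7; i = -1
j=0: data[0]=15 > 7 → no swap
j=1: data[1]=14 > 7 → no swap
j=2: data[2]=11 > 7 → no swap
j=3: data[3]=4 ≤ 7 → i=0, swap data[0],data[3] → 4 14 11 15 6 3 5 7
j=4: data[4]=6 ≤ 7 → i=1, swap data[1],data[4] → 4 6 11 15 14 3 5 7
j=5: data[5]=3 ≤ 7 → i=2, swap data[2],data[5] → 4 6 3 15 14 11 5 7
j=6: data[6]=5 ≤ 7 → i=3, swap data[3],data[6] → 4 6 3 5 14 11 15 7
final swap data[4],data[7] → 4 6 3 5 7 11 15 14; return 4

5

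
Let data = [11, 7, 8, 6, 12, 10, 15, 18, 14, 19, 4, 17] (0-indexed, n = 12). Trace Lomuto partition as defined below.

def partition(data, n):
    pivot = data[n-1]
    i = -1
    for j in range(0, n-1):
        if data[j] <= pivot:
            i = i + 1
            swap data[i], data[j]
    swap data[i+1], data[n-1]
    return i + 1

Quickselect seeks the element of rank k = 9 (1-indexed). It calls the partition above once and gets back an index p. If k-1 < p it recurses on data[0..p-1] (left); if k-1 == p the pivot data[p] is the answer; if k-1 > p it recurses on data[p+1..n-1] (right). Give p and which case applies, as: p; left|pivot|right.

pivot = data[11] = 17; i = -1
j=0: data[0]=11 ≤ 17 → i=0, swap data[0],data[0] (no change) → [11, 7, 8, 6, 12, 10, 15, 18, 14, 19, 4, 17]
j=1: data[1]=7 ≤ 17 → i=1, swap data[1],data[1] (no change) → [11, 7, 8, 6, 12, 10, 15, 18, 14, 19, 4, 17]
j=2: data[2]=8 ≤ 17 → i=2, swap data[2],data[2] (no change) → [11, 7, 8, 6, 12, 10, 15, 18, 14, 19, 4, 17]
j=3: data[3]=6 ≤ 17 → i=3, swap data[3],data[3] (no change) → [11, 7, 8, 6, 12, 10, 15, 18, 14, 19, 4, 17]
j=4: data[4]=12 ≤ 17 → i=4, swap data[4],data[4] (no change) → [11, 7, 8, 6, 12, 10, 15, 18, 14, 19, 4, 17]
j=5: data[5]=10 ≤ 17 → i=5, swap data[5],data[5] (no change) → [11, 7, 8, 6, 12, 10, 15, 18, 14, 19, 4, 17]
j=6: data[6]=15 ≤ 17 → i=6, swap data[6],data[6] (no change) → [11, 7, 8, 6, 12, 10, 15, 18, 14, 19, 4, 17]
j=7: data[7]=18 > 17 → no swap
j=8: data[8]=14 ≤ 17 → i=7, swap data[7],data[8] → [11, 7, 8, 6, 12, 10, 15, 14, 18, 19, 4, 17]
j=9: data[9]=19 > 17 → no swap
j=10: data[10]=4 ≤ 17 → i=8, swap data[8],data[10] → [11, 7, 8, 6, 12, 10, 15, 14, 4, 19, 18, 17]
final swap data[9],data[11] → [11, 7, 8, 6, 12, 10, 15, 14, 4, 17, 18, 19]; return 9
p = 9; k-1 = 8 < 9 ⇒ left

9; left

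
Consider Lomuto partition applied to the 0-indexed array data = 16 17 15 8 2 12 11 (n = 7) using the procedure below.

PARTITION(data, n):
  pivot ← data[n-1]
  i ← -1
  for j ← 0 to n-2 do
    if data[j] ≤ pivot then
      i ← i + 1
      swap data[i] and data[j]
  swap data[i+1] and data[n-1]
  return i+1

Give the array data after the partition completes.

pivot=11, i=-1
j=0: 16>11, skip
j=1: 17>11, skip
j=2: 15>11, skip
j=3: 8≤11, i=0, swap(0,3) ⇒ 8 17 15 16 2 12 11
j=4: 2≤11, i=1, swap(1,4) ⇒ 8 2 15 16 17 12 11
j=5: 12>11, skip
swap(2,6) ⇒ 8 2 11 16 17 12 15; return 2

8 2 11 16 17 12 15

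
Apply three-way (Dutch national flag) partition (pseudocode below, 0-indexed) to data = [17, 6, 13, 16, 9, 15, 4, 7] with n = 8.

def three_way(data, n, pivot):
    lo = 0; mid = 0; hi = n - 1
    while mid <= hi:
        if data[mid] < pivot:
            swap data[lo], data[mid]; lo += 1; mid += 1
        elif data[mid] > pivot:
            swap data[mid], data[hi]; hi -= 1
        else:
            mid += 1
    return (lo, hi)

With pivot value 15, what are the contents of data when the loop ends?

pivot = 15; lo=0, mid=0, hi=7
data[mid]=17>15: swap data[0],data[7]; hi=6 → [7, 6, 13, 16, 9, 15, 4, 17]
data[mid]=7<15: swap data[0],data[0]; lo=1,mid=1 → [7, 6, 13, 16, 9, 15, 4, 17]
data[mid]=6<15: swap data[1],data[1]; lo=2,mid=2 → [7, 6, 13, 16, 9, 15, 4, 17]
data[mid]=13<15: swap data[2],data[2]; lo=3,mid=3 → [7, 6, 13, 16, 9, 15, 4, 17]
data[mid]=16>15: swap data[3],data[6]; hi=5 → [7, 6, 13, 4, 9, 15, 16, 17]
data[mid]=4<15: swap data[3],data[3]; lo=4,mid=4 → [7, 6, 13, 4, 9, 15, 16, 17]
data[mid]=9<15: swap data[4],data[4]; lo=5,mid=5 → [7, 6, 13, 4, 9, 15, 16, 17]
data[mid]=15=15: mid=6
end: lo=5, hi=5; data = [7, 6, 13, 4, 9, 15, 16, 17]

[7, 6, 13, 4, 9, 15, 16, 17]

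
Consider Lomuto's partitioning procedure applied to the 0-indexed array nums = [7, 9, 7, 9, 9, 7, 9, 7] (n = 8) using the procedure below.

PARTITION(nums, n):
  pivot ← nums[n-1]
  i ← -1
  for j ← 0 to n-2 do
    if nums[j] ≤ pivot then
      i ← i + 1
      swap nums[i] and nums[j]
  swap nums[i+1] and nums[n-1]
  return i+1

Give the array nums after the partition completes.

pivot=7, i=-1
j=0: 7≤7, i=0, swap(0,0) ⇒ [7, 9, 7, 9, 9, 7, 9, 7]
j=1: 9>7, skip
j=2: 7≤7, i=1, swap(1,2) ⇒ [7, 7, 9, 9, 9, 7, 9, 7]
j=3: 9>7, skip
j=4: 9>7, skip
j=5: 7≤7, i=2, swap(2,5) ⇒ [7, 7, 7, 9, 9, 9, 9, 7]
j=6: 9>7, skip
swap(3,7) ⇒ [7, 7, 7, 7, 9, 9, 9, 9]; return 3

[7, 7, 7, 7, 9, 9, 9, 9]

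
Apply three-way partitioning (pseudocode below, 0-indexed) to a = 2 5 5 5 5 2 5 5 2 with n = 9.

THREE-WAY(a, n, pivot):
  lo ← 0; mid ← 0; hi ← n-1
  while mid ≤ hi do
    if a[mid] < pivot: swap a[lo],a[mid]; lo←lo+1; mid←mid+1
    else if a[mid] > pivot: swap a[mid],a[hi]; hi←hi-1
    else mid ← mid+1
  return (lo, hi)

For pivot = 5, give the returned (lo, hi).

(3, 8)

pivot = 5; lo=0, mid=0, hi=8
a[mid]=2<5: swap a[0],a[0]; lo=1,mid=1 → 2 5 5 5 5 2 5 5 2
a[mid]=5=5: mid=2
a[mid]=5=5: mid=3
a[mid]=5=5: mid=4
a[mid]=5=5: mid=5
a[mid]=2<5: swap a[1],a[5]; lo=2,mid=6 → 2 2 5 5 5 5 5 5 2
a[mid]=5=5: mid=7
a[mid]=5=5: mid=8
a[mid]=2<5: swap a[2],a[8]; lo=3,mid=9 → 2 2 2 5 5 5 5 5 5
end: lo=3, hi=8; a = 2 2 2 5 5 5 5 5 5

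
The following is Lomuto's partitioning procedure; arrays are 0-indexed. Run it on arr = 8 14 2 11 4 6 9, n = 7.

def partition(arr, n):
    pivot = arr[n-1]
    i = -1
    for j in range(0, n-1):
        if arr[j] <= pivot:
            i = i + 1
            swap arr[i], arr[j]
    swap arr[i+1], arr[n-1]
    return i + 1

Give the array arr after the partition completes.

8 2 4 6 9 11 14

pivot=9, i=-1
j=0: 8≤9, i=0, swap(0,0) ⇒ 8 14 2 11 4 6 9
j=1: 14>9, skip
j=2: 2≤9, i=1, swap(1,2) ⇒ 8 2 14 11 4 6 9
j=3: 11>9, skip
j=4: 4≤9, i=2, swap(2,4) ⇒ 8 2 4 11 14 6 9
j=5: 6≤9, i=3, swap(3,5) ⇒ 8 2 4 6 14 11 9
swap(4,6) ⇒ 8 2 4 6 9 11 14; return 4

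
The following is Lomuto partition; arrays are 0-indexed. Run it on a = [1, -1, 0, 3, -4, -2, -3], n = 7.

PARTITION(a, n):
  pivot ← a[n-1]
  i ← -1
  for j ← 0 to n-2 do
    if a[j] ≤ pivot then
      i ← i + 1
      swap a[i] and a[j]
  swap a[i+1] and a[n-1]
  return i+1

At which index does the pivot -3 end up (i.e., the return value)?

pivot=-3, i=-1
j=0: 1>-3, skip
j=1: -1>-3, skip
j=2: 0>-3, skip
j=3: 3>-3, skip
j=4: -4≤-3, i=0, swap(0,4) ⇒ [-4, -1, 0, 3, 1, -2, -3]
j=5: -2>-3, skip
swap(1,6) ⇒ [-4, -3, 0, 3, 1, -2, -1]; return 1

1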